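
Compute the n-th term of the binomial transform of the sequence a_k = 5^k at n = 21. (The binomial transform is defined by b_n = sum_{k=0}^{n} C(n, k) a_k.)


With a_k = 5^k, b_n = sum_{k=0}^{n} C(n, k) 5^k = (1 + 5)^n by the binomial theorem.
For n = 21: (1 + 5)^21 = 6^21 = 21936950640377856.

21936950640377856


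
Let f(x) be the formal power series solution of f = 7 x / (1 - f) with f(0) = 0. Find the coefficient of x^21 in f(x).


Apply Lagrange inversion: f = 7 x * phi(f) with phi(t) = 1/(1 - t), so
[x^n] f = 7^n * (1/n) [t^(n-1)] phi(t)^n = 7^n * (1/n) [t^(n-1)] (1 - t)^(-n) = 7^n * (1/n) C(2n - 2, n - 1) = 7^n * C_{n-1}.
For n = 21: C_20 = C(40, 20) / 21 = 137846528820/21 = 6564120420.
With the 7^21 = 558545864083284007 factor, the coefficient is 558545864083284007 * 6564120420 = 3666362311935629131008122940.

3666362311935629131008122940


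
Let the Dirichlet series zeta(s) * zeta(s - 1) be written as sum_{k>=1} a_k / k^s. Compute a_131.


Convolution gives a_k = sum_{d | k} d * 1 = sum_{d | k} d = sigma(k), the sum of positive divisors of k.
For k = 131, the divisors are 1, 131, so
sigma(131) = 1 + 131 = 132.

132


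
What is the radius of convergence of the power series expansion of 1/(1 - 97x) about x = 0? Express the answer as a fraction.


Expanding 1/(1 - 97x) = sum_{k>=0} 97^k x^k, the series converges when |97x| < 1, i.e., |x| < 1/97.
So the radius of convergence is 1/97 = 1/97.

1/97


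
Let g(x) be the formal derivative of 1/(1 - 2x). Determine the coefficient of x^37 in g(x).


Differentiate termwise: d/dx sum_{k>=0} 2^k x^k = sum_{k>=1} k 2^k x^(k-1) = sum_{j>=0} (j+1) 2^(j+1) x^j.
Equivalently, d/dx [1/(1 - 2x)] = 2/(1 - 2x)^2.
For j = 37: 38 * 2^38 = 38 * 274877906944 = 10445360463872.

10445360463872


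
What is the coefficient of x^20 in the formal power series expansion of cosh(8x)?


The Maclaurin series is cosh(t) = sum_{m>=0} t^(2m) / (2m)!, so substituting t = 8x, only even powers of x are nonzero, with coefficient of x^(2m) equal to 8^(2m) / (2m)!.
For x^20 the coefficient is 8^20/20! = 1152921504606846976/2432902008176640000 = 4398046511104/9280784638125.

4398046511104/9280784638125


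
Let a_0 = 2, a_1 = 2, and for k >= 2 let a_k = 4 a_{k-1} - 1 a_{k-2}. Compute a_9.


Iterating the recurrence forward:
a_0 = 2
a_1 = 2
a_2 = 4*2 - 1*2 = 6
a_3 = 4*6 - 1*2 = 22
a_4 = 4*22 - 1*6 = 82
a_5 = 4*82 - 1*22 = 306
a_6 = 4*306 - 1*82 = 1142
a_7 = 4*1142 - 1*306 = 4262
a_8 = 4*4262 - 1*1142 = 15906
a_9 = 4*15906 - 1*4262 = 59362
So a_9 = 59362.

59362


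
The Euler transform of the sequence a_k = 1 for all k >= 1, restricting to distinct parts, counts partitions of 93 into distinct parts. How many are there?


Partitions of 93 into distinct parts can be computed via generating function.
Product (1+x)(1+x^2)(1+x^3)...
The coefficient of x^93 = 245920

245920


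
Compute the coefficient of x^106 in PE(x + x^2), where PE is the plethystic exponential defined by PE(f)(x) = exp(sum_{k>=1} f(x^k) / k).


With f(x) = x + x^2, the exponent is sum_{k>=1} (x^k + x^(2k)) / k = -ln(1 - x) - ln(1 - x^2). Exponentiating:
PE(x + x^2) = 1 / ((1 - x)(1 - x^2)).
This is the generating function for partitions of n into parts of size 1 or 2. The number of 2's can be any j in 0..53, and the rest are 1's, so
[x^106] = floor(106/2) + 1 = 54.

54


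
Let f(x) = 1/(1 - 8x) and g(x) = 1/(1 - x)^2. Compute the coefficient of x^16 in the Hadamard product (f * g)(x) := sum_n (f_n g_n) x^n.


f has coefficients f_k = 8^k. For g = 1/(1 - x)^2 the coefficient is g_k = C(k + 1, 1) = k + 1. The Hadamard coefficient is (f * g)_k = 8^k * (k + 1).
For k = 16: 8^16 * 17 = 281474976710656 * 17 = 4785074604081152.

4785074604081152


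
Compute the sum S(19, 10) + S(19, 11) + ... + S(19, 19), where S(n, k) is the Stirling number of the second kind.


By definition, S(n, k) counts partitions of an n-set into exactly k nonempty blocks.
Computing row n = 19 for k = 10..19:
S(19, k): 477297033785, 129413217791, 23466951300, 2892439160, 243577530, 13916778, 527136, 12597, 171, 1
Sum = 633327676249.

633327676249


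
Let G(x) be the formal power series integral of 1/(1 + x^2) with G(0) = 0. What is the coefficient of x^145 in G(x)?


1/(1 + x^2) = sum_{j>=0} (-1)^j x^(2j). Integrating termwise with G(0) = 0:
G(x) = sum_{j>=0} (-1)^j x^(2j+1) / (2j+1) = arctan(x).
Only odd powers are nonzero. For x^145 write 145 = 2*72 + 1, giving
(-1)^72 / 145 = 1/145 = 1/145.

1/145


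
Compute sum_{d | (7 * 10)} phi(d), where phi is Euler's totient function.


First, 7 * 10 = 70. One classical identity is sum_{d | n} phi(d) = n (each k in [1, n] has a unique gcd with n, and among the k's with gcd(k, n) = n/d there are phi(d) of them). So the sum equals 70. We also verify directly:
Divisors of 70: 1, 2, 5, 7, 10, 14, 35, 70.
phi values: 1, 1, 4, 6, 4, 6, 24, 24.
Sum = 70.

70


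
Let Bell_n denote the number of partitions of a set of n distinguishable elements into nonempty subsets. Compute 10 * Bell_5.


Bell_5 can be computed from the Bell triangle or from Dobinski's identity Bell_n = (1/e) * sum_{k>=0} k^n / k!.
Computing Bell_5 = 52.
Then 10 * 52 = 520.

520


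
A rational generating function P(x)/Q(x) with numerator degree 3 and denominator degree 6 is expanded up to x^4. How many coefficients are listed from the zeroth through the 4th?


Expanding up to x^4 gives the coefficients for x^0, x^1, ..., x^4.
That is 4 + 1 = 5 coefficients in total.

5


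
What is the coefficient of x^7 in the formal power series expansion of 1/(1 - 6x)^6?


The general identity 1/(1 - c x)^r = sum_{k>=0} c^k C(k + r - 1, r - 1) x^k follows by substituting y = c x into 1/(1 - y)^r = sum_{k>=0} C(k + r - 1, r - 1) y^k.
For c = 6, r = 6, k = 7:
6^7 * C(12, 5) = 279936 * 792 = 221709312.

221709312


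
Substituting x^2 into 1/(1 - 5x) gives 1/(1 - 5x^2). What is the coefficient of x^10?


The coefficient of x^(2m) in 1/(1 - 5x^2) is 5^m.
With n = 10 = 2*5, the coefficient is 5^5 = 3125.

3125


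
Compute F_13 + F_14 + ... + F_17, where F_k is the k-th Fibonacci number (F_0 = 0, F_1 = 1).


Use the identity sum_{k=0}^{N} F_k = F_{N+2} - 1 (which follows from F_{k+2} - F_{k+1} = F_k). Then
sum_{k=13}^{17} F_k = (F_{19} - 1) - (F_{14} - 1) = F_{19} - F_{14}.
Computing: F_{19} = 4181, F_{14} = 377, so
Sum = 4181 - 377 = 3804.

3804


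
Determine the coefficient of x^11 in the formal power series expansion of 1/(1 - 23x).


The geometric series identity gives 1/(1 - c x) = sum_{k>=0} c^k x^k, so the coefficient of x^k is c^k.
Here c = 23 and k = 11.
Computing: 23^11 = 952809757913927

952809757913927


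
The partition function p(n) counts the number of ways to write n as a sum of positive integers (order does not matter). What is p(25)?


Using the generating function prod_{k>=1} 1/(1-x^k), we compute p(25).
By dynamic programming over parts 1 through 25:
p(25) = 1958

1958


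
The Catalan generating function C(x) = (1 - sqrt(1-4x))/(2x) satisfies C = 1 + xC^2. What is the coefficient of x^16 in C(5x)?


Substituting x -> 5x scales the n-th coefficient by 5^n, so [x^16] C(5x) = 5^16 * C_16.
C_16 = C(2*16, 16)/(17) = 601080390/17 = 35357670.
So 5^16 * 35357670 = 152587890625 * 35357670 = 5395152282714843750.

5395152282714843750


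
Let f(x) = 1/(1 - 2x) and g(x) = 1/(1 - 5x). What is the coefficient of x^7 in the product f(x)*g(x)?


The coefficient of x^n in f*g is the Cauchy product: sum_{k=0}^{n} a^k * b^(n-k).
With a=2, b=5, n=7:
sum_{k=0}^{7} 2^k * 5^(7-k)
= 130123

130123


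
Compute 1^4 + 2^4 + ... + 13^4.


This power sum has a closed form given by Faulhaber's formula
sum_{k=1}^{m} k^p = (1 / (p + 1)) * sum_{j=0}^{p} C(p + 1, j) B_j m^(p + 1 - j),
but for small m direct computation is fastest:
1 + 16 + 81 + 256 + 625 + 1296 + 2401 + 4096 + 6561 + 10000 + 14641 + 20736 + 28561 = 89271.

89271


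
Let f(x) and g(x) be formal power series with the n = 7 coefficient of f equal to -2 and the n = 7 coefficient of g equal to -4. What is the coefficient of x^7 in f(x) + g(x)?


Addition of formal power series is termwise.
The coefficient of x^7 in f + g = -2 + -4
= -6

-6


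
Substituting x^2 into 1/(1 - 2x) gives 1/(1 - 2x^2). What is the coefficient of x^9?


Since 1/(1 - 2x^2) only has even powers of x,
the coefficient of x^9 (odd) is 0.

0


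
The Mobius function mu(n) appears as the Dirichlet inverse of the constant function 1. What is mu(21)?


21 = 3 * 7 (all distinct primes).
mu(21) = (-1)^2 = 1

1


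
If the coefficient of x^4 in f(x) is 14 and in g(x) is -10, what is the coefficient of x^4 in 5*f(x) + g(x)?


Scalar multiplication scales coefficients: 5 * 14 = 70.
Then add the g coefficient: 70 + -10
= 60

60


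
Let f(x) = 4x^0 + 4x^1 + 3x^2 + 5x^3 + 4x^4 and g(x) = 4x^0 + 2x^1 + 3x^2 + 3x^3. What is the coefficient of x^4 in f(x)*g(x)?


Cauchy product at x^4:
4*3 + 3*3 + 5*2 + 4*4
= 47

47


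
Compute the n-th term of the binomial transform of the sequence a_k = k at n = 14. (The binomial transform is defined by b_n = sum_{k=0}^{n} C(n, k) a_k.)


With a_k = k, b_n = sum_{k=0}^{n} C(n, k) k. Using k * C(n, k) = n * C(n-1, k-1) gives b_n = n * sum_{k>=1} C(n-1, k-1) = n * 2^(n-1).
For n = 14: 14 * 2^13 = 14 * 8192 = 114688.

114688


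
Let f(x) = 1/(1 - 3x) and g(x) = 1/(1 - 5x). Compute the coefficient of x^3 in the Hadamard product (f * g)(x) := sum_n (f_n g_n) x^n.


f has coefficients f_k = 3^k and g has coefficients g_k = 5^k, so the Hadamard product has coefficient (f*g)_k = 3^k * 5^k = 15^k.
For k = 3: 15^3 = 3375.

3375


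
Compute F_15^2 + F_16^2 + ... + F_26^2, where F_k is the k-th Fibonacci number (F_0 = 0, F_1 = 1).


There is a standard identity sum_{k=0}^{N} F_k^2 = F_N * F_{N+1} (proved inductively from the telescoping relation F_k^2 = F_k F_{k+1} - F_{k-1} F_k). Then
sum_{k=15}^{26} F_k^2 = F_26 F_27 - F_14 F_15.
Computing: F_26 = 121393, F_27 = 196418, F_14 = 377, F_15 = 610.
Sum = 121393 * 196418 - 377 * 610 = 23843540304.

23843540304


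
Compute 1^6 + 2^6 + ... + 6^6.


This power sum has a closed form given by Faulhaber's formula
sum_{k=1}^{m} k^p = (1 / (p + 1)) * sum_{j=0}^{p} C(p + 1, j) B_j m^(p + 1 - j),
but for small m direct computation is fastest:
1 + 64 + 729 + 4096 + 15625 + 46656 = 67171.

67171


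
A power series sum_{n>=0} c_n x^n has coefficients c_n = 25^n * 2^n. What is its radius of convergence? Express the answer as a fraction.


By the root test (Cauchy-Hadamard), the radius is R = 1 / limsup_n |c_n|^(1/n).
Here |c_n|^(1/n) = (25^n * 2^n)^(1/n) = 25 * 2 = 50 for all n.
So R = 1/50 = 1/50.

1/50


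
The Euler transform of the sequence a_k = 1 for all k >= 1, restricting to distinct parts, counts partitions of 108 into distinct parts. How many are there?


Partitions of 108 into distinct parts can be computed via generating function.
Product (1+x)(1+x^2)(1+x^3)...
The coefficient of x^108 = 855906

855906


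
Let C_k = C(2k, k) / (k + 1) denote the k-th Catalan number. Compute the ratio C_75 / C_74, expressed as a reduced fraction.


Using C_k = (2k)! / (k! (k+1)!), the ratio C_{k+1}/C_k simplifies to
C_{k+1}/C_k = [(2k+2)! / ((k+1)! (k+2)!)] * [k! (k+1)! / (2k)!]
 = (2k+2)(2k+1) / ((k+1)(k+2)) = 2(2k+1) / (k+2).
For k = 74: 2(2*74 + 1) / (74 + 2) = 298/76 = 149/38.

149/38


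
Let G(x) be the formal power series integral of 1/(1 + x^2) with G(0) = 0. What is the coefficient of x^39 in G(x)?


1/(1 + x^2) = sum_{j>=0} (-1)^j x^(2j). Integrating termwise with G(0) = 0:
G(x) = sum_{j>=0} (-1)^j x^(2j+1) / (2j+1) = arctan(x).
Only odd powers are nonzero. For x^39 write 39 = 2*19 + 1, giving
(-1)^19 / 39 = -1/39 = -1/39.

-1/39


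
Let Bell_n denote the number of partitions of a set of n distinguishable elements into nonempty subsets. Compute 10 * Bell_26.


Bell_26 can be computed from the Bell triangle or from Dobinski's identity Bell_n = (1/e) * sum_{k>=0} k^n / k!.
Computing Bell_26 = 49631246523618756274.
Then 10 * 49631246523618756274 = 496312465236187562740.

496312465236187562740


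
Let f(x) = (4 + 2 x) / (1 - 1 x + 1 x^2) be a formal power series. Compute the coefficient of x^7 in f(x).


Write f(x) = sum_{k>=0} a_k x^k. Multiplying both sides by 1 - 1 x + 1 x^2 gives
(1 - 1 x + 1 x^2) sum_{k>=0} a_k x^k = 4 + 2 x.
Matching coefficients:
 x^0: a_0 = 4
 x^1: a_1 - 1 a_0 = 2  =>  a_1 = 1*4 + 2 = 6
 x^k (k >= 2): a_k = 1 a_{k-1} - 1 a_{k-2}.
Iterating: a_2 = 2, a_3 = -4, a_4 = -6, a_5 = -2, a_6 = 4, a_7 = 6.
So the coefficient of x^7 is 6.

6


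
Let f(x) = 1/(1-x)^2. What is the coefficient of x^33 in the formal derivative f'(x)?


Differentiate: d/dx [ 1/(1-x)^r ] = r / (1-x)^(r+1).
Here r = 2, so f'(x) = 2 / (1-x)^3.
The expansion of 1/(1-x)^(r+1) has coefficient of x^n equal to C(n+r, r).
So the coefficient of x^33 in f'(x) is
2 * C(35, 2) = 2 * 595 = 1190

1190


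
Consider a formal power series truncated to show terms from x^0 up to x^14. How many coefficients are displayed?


From x^0 to x^14 inclusive, the count is 14 - 0 + 1 = 15.

15


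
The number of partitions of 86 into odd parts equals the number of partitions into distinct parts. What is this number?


Computing partitions of 86 into odd parts (1, 3, 5, ...):
Using the generating function prod_{k>=0} 1/(1-x^(2k+1)),
the count is 133184

133184


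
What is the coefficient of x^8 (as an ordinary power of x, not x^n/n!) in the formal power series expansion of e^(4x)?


The exponential series is e^y = sum_{k>=0} y^k / k!. Substituting y = 4x gives
e^(4x) = sum_{k>=0} 4^k x^k / k!.
So the coefficient of x^n is a^n/n! with a = 4, n = 8:
4^8 / 8! = 65536/40320 = 512/315

512/315


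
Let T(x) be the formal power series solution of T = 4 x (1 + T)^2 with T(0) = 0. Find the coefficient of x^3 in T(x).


Apply the Lagrange inversion formula: if T = 4 x * phi(T) with phi(t) = (1 + t)^2, then [x^n] T = 4^n * (1/n) [t^(n-1)] phi(t)^n = 4^n * (1/n) [t^(n-1)] (1 + t)^(2n) = 4^n * (1/n) C(2n, n-1).
Using the identity C(2n, n-1) = C(2n, n) * n / (n+1), the unscaled factor equals C(2n, n) / (n+1) = C_n, the n-th Catalan number.
For n = 3: C_3 = C(6, 3) / 4 = 20/4 = 5.
With the 4^3 = 64 factor, the coefficient is 64 * 5 = 320.

320


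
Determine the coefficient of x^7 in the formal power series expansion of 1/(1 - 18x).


The geometric series identity gives 1/(1 - c x) = sum_{k>=0} c^k x^k, so the coefficient of x^k is c^k.
Here c = 18 and k = 7.
Computing: 18^7 = 612220032

612220032


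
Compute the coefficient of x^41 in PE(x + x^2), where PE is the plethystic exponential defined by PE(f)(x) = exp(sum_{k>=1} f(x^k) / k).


With f(x) = x + x^2, the exponent is sum_{k>=1} (x^k + x^(2k)) / k = -ln(1 - x) - ln(1 - x^2). Exponentiating:
PE(x + x^2) = 1 / ((1 - x)(1 - x^2)).
This is the generating function for partitions of n into parts of size 1 or 2. The number of 2's can be any j in 0..20, and the rest are 1's, so
[x^41] = floor(41/2) + 1 = 21.

21


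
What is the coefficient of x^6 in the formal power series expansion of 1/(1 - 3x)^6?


The general identity 1/(1 - c x)^r = sum_{k>=0} c^k C(k + r - 1, r - 1) x^k follows by substituting y = c x into 1/(1 - y)^r = sum_{k>=0} C(k + r - 1, r - 1) y^k.
For c = 3, r = 6, k = 6:
3^6 * C(11, 5) = 729 * 462 = 336798.

336798


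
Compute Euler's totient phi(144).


phi(n) counts integers in [1, n] coprime to n. Using the multiplicative formula phi(n) = n * prod_{p | n} (1 - 1/p):
144 = 2^4 * 3^2, so
phi(144) = 144 * (1 - 1/2) * (1 - 1/3) = 48.

48


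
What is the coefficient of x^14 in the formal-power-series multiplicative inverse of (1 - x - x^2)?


Let the inverse be f(x) = sum_{k>=0} a_k x^k. From f(x) * (1 - x - x^2) = 1 and matching coefficients:
 x^0: a_0 = 1.
 x^1: a_1 - a_0 = 0, so a_1 = 1.
 x^k (k >= 2): a_k - a_{k-1} - a_{k-2} = 0, i.e. a_k = a_{k-1} + a_{k-2}.
This is the Fibonacci-type recurrence shifted so that a_0 = a_1 = 1.
Iterating: a_0=1, a_1=1, a_2=2, a_3=3, a_4=5, a_5=8, a_6=13, a_7=21, a_8=34, a_9=55, ...
a_14 = 610.

610


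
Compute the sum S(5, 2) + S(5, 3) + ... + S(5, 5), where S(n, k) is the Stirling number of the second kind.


By definition, S(n, k) counts partitions of an n-set into exactly k nonempty blocks.
Computing row n = 5 for k = 2..5:
S(5, k): 15, 25, 10, 1
Sum = 51.

51


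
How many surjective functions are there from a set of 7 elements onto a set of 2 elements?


By inclusion-exclusion on which target elements are missed, the number of surjections from an n-set onto a k-set is
surj(n, k) = sum_{j=0}^{k} (-1)^j C(k, j) (k - j)^n.
Equivalently surj(n, k) = k! * S(n, k), where S(n, k) is the Stirling number of the second kind.
For n = 7, k = 2:
S(7, 2) = 63, so
surj = 2! * 63 = 2 * 63 = 126.

126


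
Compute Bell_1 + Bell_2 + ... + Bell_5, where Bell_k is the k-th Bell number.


Recall Bell_k counts set partitions of a k-set (with Bell_0 = 1 by convention).
Bell_1 through Bell_5: 1, 2, 5, 15, 52
Sum = 1 + 2 + 5 + 15 + 52 = 75.

75


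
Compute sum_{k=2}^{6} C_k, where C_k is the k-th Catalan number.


C_2 through C_6: 2, 5, 14, 42, 132
Sum = 2 + 5 + 14 + 42 + 132
= 195

195


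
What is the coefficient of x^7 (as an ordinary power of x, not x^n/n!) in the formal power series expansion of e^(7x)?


The exponential series is e^y = sum_{k>=0} y^k / k!. Substituting y = 7x gives
e^(7x) = sum_{k>=0} 7^k x^k / k!.
So the coefficient of x^n is a^n/n! with a = 7, n = 7:
7^7 / 7! = 823543/5040 = 117649/720

117649/720


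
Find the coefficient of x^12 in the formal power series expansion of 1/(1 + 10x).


Write 1/(1 + c x) = 1/(1 - (-c) x) and apply the geometric-series identity
1/(1 - y) = sum_{k>=0} y^k to get 1/(1 + c x) = sum_{k>=0} (-c)^k x^k.
So the coefficient of x^k is (-c)^k = (-1)^k * c^k.
Here c = 10 and k = 12:
(-10)^12 = 1 * 1000000000000 = 1000000000000

1000000000000


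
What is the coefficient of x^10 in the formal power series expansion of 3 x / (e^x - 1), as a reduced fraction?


The exponential generating function for Bernoulli numbers is
x / (e^x - 1) = sum_{k>=0} B_k x^k / k!.
So the coefficient of x^10 in 3 x / (e^x - 1) is 3 B_10 / 10!.
Computing: B_10 = 5/66, 10! = 3628800, giving
3 * 5/66 / 3628800 = 1/15966720.

1/15966720


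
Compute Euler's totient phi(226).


phi(n) counts integers in [1, n] coprime to n. Using the multiplicative formula phi(n) = n * prod_{p | n} (1 - 1/p):
226 = 2 * 113, so
phi(226) = 226 * (1 - 1/2) * (1 - 1/113) = 112.

112


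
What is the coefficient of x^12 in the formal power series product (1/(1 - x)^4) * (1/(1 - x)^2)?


Combine the factors: (1/(1 - x)^4) * (1/(1 - x)^2) = 1/(1 - x)^6.
Then use 1/(1 - x)^r = sum_{k>=0} C(k + r - 1, r - 1) x^k with r = 6 and k = 12:
C(17, 5) = 6188.

6188


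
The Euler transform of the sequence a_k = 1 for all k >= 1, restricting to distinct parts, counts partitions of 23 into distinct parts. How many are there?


Partitions of 23 into distinct parts can be computed via generating function.
Product (1+x)(1+x^2)(1+x^3)...
The coefficient of x^23 = 104

104


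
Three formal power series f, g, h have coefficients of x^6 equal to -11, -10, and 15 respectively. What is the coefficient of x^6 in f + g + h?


Series addition is componentwise:
-11 + -10 + 15
= -6

-6


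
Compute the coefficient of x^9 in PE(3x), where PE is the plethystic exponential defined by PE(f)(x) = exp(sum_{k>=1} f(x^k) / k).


With f(x) = 3x, the exponent is sum_{k>=1} 3 x^k / k = 3 * (-ln(1 - x)). Exponentiating:
PE(3x) = exp(-3 ln(1 - x)) = 1/(1 - x)^3.
By the negative binomial expansion, [x^n] 1/(1 - x)^3 = C(n + 2, 2).
For n = 9: C(11, 2) = 55.

55


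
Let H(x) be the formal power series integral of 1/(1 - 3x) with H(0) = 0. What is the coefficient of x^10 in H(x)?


1/(1 - 3x) = sum_{k>=0} 3^k x^k. Integrating termwise with H(0) = 0:
H(x) = sum_{k>=0} 3^k x^(k+1) / (k+1) = sum_{m>=1} 3^(m-1) x^m / m.
For m = 10: 3^9/10 = 19683/10 = 19683/10.

19683/10


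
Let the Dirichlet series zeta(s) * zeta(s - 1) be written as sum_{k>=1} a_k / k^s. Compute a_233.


Convolution gives a_k = sum_{d | k} d * 1 = sum_{d | k} d = sigma(k), the sum of positive divisors of k.
For k = 233, the divisors are 1, 233, so
sigma(233) = 1 + 233 = 234.

234


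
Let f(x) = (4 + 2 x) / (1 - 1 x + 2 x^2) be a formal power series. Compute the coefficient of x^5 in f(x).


Write f(x) = sum_{k>=0} a_k x^k. Multiplying both sides by 1 - 1 x + 2 x^2 gives
(1 - 1 x + 2 x^2) sum_{k>=0} a_k x^k = 4 + 2 x.
Matching coefficients:
 x^0: a_0 = 4
 x^1: a_1 - 1 a_0 = 2  =>  a_1 = 1*4 + 2 = 6
 x^k (k >= 2): a_k = 1 a_{k-1} - 2 a_{k-2}.
Iterating: a_2 = -2, a_3 = -14, a_4 = -10, a_5 = 18.
So the coefficient of x^5 is 18.

18


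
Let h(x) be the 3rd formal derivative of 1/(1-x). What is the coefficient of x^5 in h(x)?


Differentiating 3 times: d^3/dx^3 [1/(1-x)] = 3!/(1-x)^4.
The expansion 1/(1-x)^4 = sum_{k>=0} C(k+3, 3) x^k, so the coefficient of x^n in 3!/(1-x)^4 is 3! * C(n+3, 3).
For n = 5: 6 * C(8, 3) = 6 * 56 = 336

336


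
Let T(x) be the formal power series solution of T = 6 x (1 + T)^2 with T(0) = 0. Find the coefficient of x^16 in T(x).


Apply the Lagrange inversion formula: if T = 6 x * phi(T) with phi(t) = (1 + t)^2, then [x^n] T = 6^n * (1/n) [t^(n-1)] phi(t)^n = 6^n * (1/n) [t^(n-1)] (1 + t)^(2n) = 6^n * (1/n) C(2n, n-1).
Using the identity C(2n, n-1) = C(2n, n) * n / (n+1), the unscaled factor equals C(2n, n) / (n+1) = C_n, the n-th Catalan number.
For n = 16: C_16 = C(32, 16) / 17 = 601080390/17 = 35357670.
With the 6^16 = 2821109907456 factor, the coefficient is 2821109907456 * 35357670 = 99747873141559787520.

99747873141559787520


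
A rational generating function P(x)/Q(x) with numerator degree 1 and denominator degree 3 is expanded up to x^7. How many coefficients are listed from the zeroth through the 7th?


Expanding up to x^7 gives the coefficients for x^0, x^1, ..., x^7.
That is 7 + 1 = 8 coefficients in total.

8


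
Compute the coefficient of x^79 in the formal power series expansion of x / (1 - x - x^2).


Let f(x) = sum_{k>=0} a_k x^k. Multiplying f(x) * (1 - x - x^2) = x and matching coefficients gives a_0 = 0, a_1 = 1, and a_k = a_{k-1} + a_{k-2} for k >= 2. These are the Fibonacci numbers F_k.
Iterating from F_0 = 0, F_1 = 1:
F_0=0, F_1=1, F_2=1, F_3=2, F_4=3, F_5=5, F_6=8, F_7=13, F_8=21, F_9=34, ...
F_79 = 14472334024676221.

14472334024676221


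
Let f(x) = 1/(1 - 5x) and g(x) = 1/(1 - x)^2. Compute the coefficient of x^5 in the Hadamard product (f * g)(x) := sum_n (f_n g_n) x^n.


f has coefficients f_k = 5^k. For g = 1/(1 - x)^2 the coefficient is g_k = C(k + 1, 1) = k + 1. The Hadamard coefficient is (f * g)_k = 5^k * (k + 1).
For k = 5: 5^5 * 6 = 3125 * 6 = 18750.

18750


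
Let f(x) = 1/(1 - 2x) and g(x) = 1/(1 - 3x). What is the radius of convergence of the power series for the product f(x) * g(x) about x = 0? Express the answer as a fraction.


The radius of 1/(1 - 2x) is 1/2 (nearest singularity at x = 1/2), and the radius of 1/(1 - 3x) is 1/3.
The product f(x)*g(x) = 1/((1 - 2x)(1 - 3x)) has singularities at both 1/2 and 1/3, so its radius of convergence is the distance to the nearest one:
min(1/2, 1/3) = 1/3.

1/3


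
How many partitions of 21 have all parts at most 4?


Using the generating function (1-x)^(-1)(1-x^2)^(-1)...(1-x^4)^(-1),
the coefficient of x^21 counts these restricted partitions.
Result = 120

120


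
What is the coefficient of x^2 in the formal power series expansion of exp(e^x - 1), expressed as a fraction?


exp(e^x - 1) is the exponential generating function for the Bell numbers Bell_k: exp(e^x - 1) = sum_{k>=0} Bell_k x^k / k!.
So the coefficient of x^2 in exp(e^x - 1) is Bell_2 / 2!.
Computing: Bell_2 = 2 and 2! = 2, giving
2/2 = 1.

1


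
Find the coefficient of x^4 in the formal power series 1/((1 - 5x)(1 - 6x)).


By partial fractions or Cauchy convolution:
The coefficient equals sum_{k=0}^{4} 5^k * 6^(4-k).
= 4651

4651


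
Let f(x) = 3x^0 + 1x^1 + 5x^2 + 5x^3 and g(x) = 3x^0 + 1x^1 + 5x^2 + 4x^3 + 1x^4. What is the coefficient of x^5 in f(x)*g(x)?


Cauchy product at x^5:
1*1 + 5*4 + 5*5
= 46

46


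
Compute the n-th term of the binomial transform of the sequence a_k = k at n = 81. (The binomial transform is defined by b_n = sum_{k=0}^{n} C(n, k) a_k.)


With a_k = k, b_n = sum_{k=0}^{n} C(n, k) k. Using k * C(n, k) = n * C(n-1, k-1) gives b_n = n * sum_{k>=1} C(n-1, k-1) = n * 2^(n-1).
For n = 81: 81 * 2^80 = 81 * 1208925819614629174706176 = 97922991388784963151200256.

97922991388784963151200256


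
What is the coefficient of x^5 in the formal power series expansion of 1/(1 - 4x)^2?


The general identity 1/(1 - c x)^r = sum_{k>=0} c^k C(k + r - 1, r - 1) x^k follows by substituting y = c x into 1/(1 - y)^r = sum_{k>=0} C(k + r - 1, r - 1) y^k.
For c = 4, r = 2, k = 5:
4^5 * C(6, 1) = 1024 * 6 = 6144.

6144


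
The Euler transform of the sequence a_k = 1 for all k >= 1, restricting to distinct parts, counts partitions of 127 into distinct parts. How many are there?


Partitions of 127 into distinct parts can be computed via generating function.
Product (1+x)(1+x^2)(1+x^3)...
The coefficient of x^127 = 3725410

3725410


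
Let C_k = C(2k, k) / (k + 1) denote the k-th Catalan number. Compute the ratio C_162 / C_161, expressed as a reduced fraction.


Using C_k = (2k)! / (k! (k+1)!), the ratio C_{k+1}/C_k simplifies to
C_{k+1}/C_k = [(2k+2)! / ((k+1)! (k+2)!)] * [k! (k+1)! / (2k)!]
 = (2k+2)(2k+1) / ((k+1)(k+2)) = 2(2k+1) / (k+2).
For k = 161: 2(2*161 + 1) / (161 + 2) = 646/163 = 646/163.

646/163


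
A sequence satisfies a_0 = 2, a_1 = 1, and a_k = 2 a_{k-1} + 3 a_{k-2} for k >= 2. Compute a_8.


The characteristic equation is t^2 - 2 t - 3 = 0, with roots r_1 = 3 and r_2 = -1 (so c_1 = r_1 + r_2, c_2 = -r_1 r_2 as required).
One can use the closed form a_n = A r_1^n + B r_2^n, but direct iteration is more reliable:
a_0 = 2, a_1 = 1, a_2 = 8, a_3 = 19, a_4 = 62, a_5 = 181, a_6 = 548, a_7 = 1639, a_8 = 4922.
So a_8 = 4922.

4922


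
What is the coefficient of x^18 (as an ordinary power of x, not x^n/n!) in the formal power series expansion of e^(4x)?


The exponential series is e^y = sum_{k>=0} y^k / k!. Substituting y = 4x gives
e^(4x) = sum_{k>=0} 4^k x^k / k!.
So the coefficient of x^n is a^n/n! with a = 4, n = 18:
4^18 / 18! = 68719476736/6402373705728000 = 1048576/97692469875

1048576/97692469875


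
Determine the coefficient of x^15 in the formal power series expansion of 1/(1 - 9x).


The geometric series identity gives 1/(1 - c x) = sum_{k>=0} c^k x^k, so the coefficient of x^k is c^k.
Here c = 9 and k = 15.
Computing: 9^15 = 205891132094649

205891132094649


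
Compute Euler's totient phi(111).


phi(n) counts integers in [1, n] coprime to n. Using the multiplicative formula phi(n) = n * prod_{p | n} (1 - 1/p):
111 = 3 * 37, so
phi(111) = 111 * (1 - 1/3) * (1 - 1/37) = 72.

72


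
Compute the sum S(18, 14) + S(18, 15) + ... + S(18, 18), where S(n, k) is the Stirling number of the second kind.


By definition, S(n, k) counts partitions of an n-set into exactly k nonempty blocks.
Computing row n = 18 for k = 14..18:
S(18, k): 8408778, 367200, 9996, 153, 1
Sum = 8786128.

8786128


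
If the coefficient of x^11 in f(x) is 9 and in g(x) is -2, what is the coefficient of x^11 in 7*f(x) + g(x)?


Scalar multiplication scales coefficients: 7 * 9 = 63.
Then add the g coefficient: 63 + -2
= 61

61


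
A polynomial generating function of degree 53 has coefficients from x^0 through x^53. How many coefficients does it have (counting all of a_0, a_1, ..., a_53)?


A polynomial of degree 53 takes the form a_0 + a_1 x + ... + a_53 x^53.
The number of coefficients is 53 + 1 = 54.

54


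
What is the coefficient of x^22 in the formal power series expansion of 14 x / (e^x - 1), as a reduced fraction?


The exponential generating function for Bernoulli numbers is
x / (e^x - 1) = sum_{k>=0} B_k x^k / k!.
So the coefficient of x^22 in 14 x / (e^x - 1) is 14 B_22 / 22!.
Computing: B_22 = 854513/138, 22! = 1124000727777607680000, giving
14 * 854513/138 / 1124000727777607680000 = 77683/1007221431385128960000.

77683/1007221431385128960000


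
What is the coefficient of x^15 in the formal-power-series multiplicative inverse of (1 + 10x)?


The inverse is 1/(1 + 10x). Apply the geometric identity 1/(1 - y) = sum_{k>=0} y^k with y = -10x:
1/(1 + 10x) = sum_{k>=0} (-10)^k x^k.
So the coefficient of x^15 is (-10)^15 = -1000000000000000.

-1000000000000000


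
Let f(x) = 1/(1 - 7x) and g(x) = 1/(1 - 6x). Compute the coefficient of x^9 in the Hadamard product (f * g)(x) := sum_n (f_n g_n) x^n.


f has coefficients f_k = 7^k and g has coefficients g_k = 6^k, so the Hadamard product has coefficient (f*g)_k = 7^k * 6^k = 42^k.
For k = 9: 42^9 = 406671383849472.

406671383849472


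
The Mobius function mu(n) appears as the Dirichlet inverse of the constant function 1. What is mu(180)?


180 has a squared prime factor, so mu(180) = 0.
Factorization reveals a repeated prime.

0


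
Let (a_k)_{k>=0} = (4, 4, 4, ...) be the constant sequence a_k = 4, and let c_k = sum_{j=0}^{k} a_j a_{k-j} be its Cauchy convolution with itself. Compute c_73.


Since a_j = 4 for all j >= 0, the convolution sum becomes
c_k = sum_{j=0}^{k} 4 * 4 = 16 * (k + 1).
Equivalently, the generating function of (a_k) is 4/(1 - x) and its square is 16/(1 - x)^2 = sum_{k>=0} 16(k + 1) x^k.
For k = 73: 16 * 74 = 1184.

1184


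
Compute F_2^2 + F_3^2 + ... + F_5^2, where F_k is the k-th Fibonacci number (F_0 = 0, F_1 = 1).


There is a standard identity sum_{k=0}^{N} F_k^2 = F_N * F_{N+1} (proved inductively from the telescoping relation F_k^2 = F_k F_{k+1} - F_{k-1} F_k). Then
sum_{k=2}^{5} F_k^2 = F_5 F_6 - F_1 F_2.
Computing: F_5 = 5, F_6 = 8, F_1 = 1, F_2 = 1.
Sum = 5 * 8 - 1 * 1 = 39.

39


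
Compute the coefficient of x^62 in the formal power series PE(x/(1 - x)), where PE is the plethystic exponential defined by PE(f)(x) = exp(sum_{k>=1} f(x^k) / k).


For f(x) = x/(1 - x) we have
sum_{k>=1} f(x^k) / k = sum_{k>=1} (1/k) * x^k / (1 - x^k) = sum_{k, m >= 1} x^(k m) / k,
which after exponentiating simplifies to
PE(x/(1 - x)) = prod_{k>=1} 1 / (1 - x^k).
This is the generating function for the partition function p(n), so the coefficient of x^62 is p(62).
Computing p(62) by dynamic programming over parts 1, 2, ..., 62: p(62) = 1300156.

1300156


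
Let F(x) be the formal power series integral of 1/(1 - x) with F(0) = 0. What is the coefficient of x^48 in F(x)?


1/(1 - x) = sum_{k>=0} x^k. Integrating termwise and using F(0) = 0 gives
F(x) = sum_{k>=0} x^(k+1) / (k+1) = sum_{m>=1} x^m / m = -ln(1 - x).
So the coefficient of x^48 is 1/48 = 1/48.

1/48


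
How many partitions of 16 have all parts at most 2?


Using the generating function (1-x)^(-1)(1-x^2)^(-1),
the coefficient of x^16 counts these restricted partitions.
Result = 9

9


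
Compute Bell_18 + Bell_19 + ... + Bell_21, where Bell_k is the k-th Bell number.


Recall Bell_k counts set partitions of a k-set (with Bell_0 = 1 by convention).
Bell_18 through Bell_21: 682076806159, 5832742205057, 51724158235372, 474869816156751
Sum = 682076806159 + 5832742205057 + 51724158235372 + 474869816156751 = 533108793403339.

533108793403339


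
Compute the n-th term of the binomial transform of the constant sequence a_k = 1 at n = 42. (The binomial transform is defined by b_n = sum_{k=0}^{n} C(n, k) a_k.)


With a_k = 1 for all k, b_n = sum_{k=0}^{n} C(n, k) = 2^n by the binomial theorem.
For n = 42: 2^42 = 4398046511104.

4398046511104


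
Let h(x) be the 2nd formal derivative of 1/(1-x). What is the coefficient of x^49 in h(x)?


Differentiating 2 times: d^2/dx^2 [1/(1-x)] = 2!/(1-x)^3.
The expansion 1/(1-x)^3 = sum_{k>=0} C(k+2, 2) x^k, so the coefficient of x^n in 2!/(1-x)^3 is 2! * C(n+2, 2).
For n = 49: 2 * C(51, 2) = 2 * 1275 = 2550

2550


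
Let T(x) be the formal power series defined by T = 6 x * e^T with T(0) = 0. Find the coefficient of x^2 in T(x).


Apply the Lagrange inversion formula: if T = 6 x * phi(T) with phi(t) = e^t, then
[x^n] T = 6^n * (1/n) [t^(n-1)] phi(t)^n = 6^n * (1/n) [t^(n-1)] e^(n t) = 6^n * (1/n) * n^(n-1) / (n-1)! = 6^n * n^(n-1) / n!.
When c = 1 this is the Cayley count of rooted labeled trees on n vertices, divided by n!.
For n = 2: 6^2 * 2^1 / 2! = 36 * 2/2 = 36.

36


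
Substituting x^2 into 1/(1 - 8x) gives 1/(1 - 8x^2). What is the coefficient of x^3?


Since 1/(1 - 8x^2) only has even powers of x,
the coefficient of x^3 (odd) is 0.

0


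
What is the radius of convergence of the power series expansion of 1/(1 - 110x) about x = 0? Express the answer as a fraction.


Expanding 1/(1 - 110x) = sum_{k>=0} 110^k x^k, the series converges when |110x| < 1, i.e., |x| < 1/110.
So the radius of convergence is 1/110 = 1/110.

1/110


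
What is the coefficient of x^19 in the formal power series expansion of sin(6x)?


The Maclaurin series is sin(t) = sum_{k>=0} (-1)^k t^(2k+1) / (2k+1)!, so substituting t = 6x, only odd powers of x are nonzero, with coefficient of x^(2k+1) equal to (-1)^k 6^(2k+1) / (2k+1)!.
Write 19 = 2*9 + 1, giving the coefficient (-1)^9 * 6^19 / 19! = -609359740010496/121645100408832000 = -1417176/282907625.

-1417176/282907625


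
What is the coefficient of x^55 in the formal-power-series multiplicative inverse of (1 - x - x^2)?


Let the inverse be f(x) = sum_{k>=0} a_k x^k. From f(x) * (1 - x - x^2) = 1 and matching coefficients:
 x^0: a_0 = 1.
 x^1: a_1 - a_0 = 0, so a_1 = 1.
 x^k (k >= 2): a_k - a_{k-1} - a_{k-2} = 0, i.e. a_k = a_{k-1} + a_{k-2}.
This is the Fibonacci-type recurrence shifted so that a_0 = a_1 = 1.
Iterating: a_0=1, a_1=1, a_2=2, a_3=3, a_4=5, a_5=8, a_6=13, a_7=21, a_8=34, a_9=55, ...
a_55 = 225851433717.

225851433717


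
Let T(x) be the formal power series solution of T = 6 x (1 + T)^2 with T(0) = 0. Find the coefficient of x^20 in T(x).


Apply the Lagrange inversion formula: if T = 6 x * phi(T) with phi(t) = (1 + t)^2, then [x^n] T = 6^n * (1/n) [t^(n-1)] phi(t)^n = 6^n * (1/n) [t^(n-1)] (1 + t)^(2n) = 6^n * (1/n) C(2n, n-1).
Using the identity C(2n, n-1) = C(2n, n) * n / (n+1), the unscaled factor equals C(2n, n) / (n+1) = C_n, the n-th Catalan number.
For n = 20: C_20 = C(40, 20) / 21 = 137846528820/21 = 6564120420.
With the 6^20 = 3656158440062976 factor, the coefficient is 3656158440062976 * 6564120420 = 23999464275172726847569920.

23999464275172726847569920


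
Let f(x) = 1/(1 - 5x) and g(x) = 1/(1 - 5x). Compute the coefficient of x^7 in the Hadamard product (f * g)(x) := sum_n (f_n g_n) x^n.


f has coefficients f_k = 5^k and g has coefficients g_k = 5^k, so the Hadamard product has coefficient (f*g)_k = 5^k * 5^k = 25^k.
For k = 7: 25^7 = 6103515625.

6103515625


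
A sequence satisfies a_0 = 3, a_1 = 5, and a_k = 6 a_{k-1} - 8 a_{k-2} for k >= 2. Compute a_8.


The characteristic equation is t^2 - 6 t + 8 = 0, with roots r_1 = 4 and r_2 = 2 (so c_1 = r_1 + r_2, c_2 = -r_1 r_2 as required).
One can use the closed form a_n = A r_1^n + B r_2^n, but direct iteration is more reliable:
a_0 = 3, a_1 = 5, a_2 = 6, a_3 = -4, a_4 = -72, a_5 = -400, a_6 = -1824, a_7 = -7744, a_8 = -31872.
So a_8 = -31872.

-31872


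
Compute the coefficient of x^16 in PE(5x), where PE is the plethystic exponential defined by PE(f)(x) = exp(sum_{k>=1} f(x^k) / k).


With f(x) = 5x, the exponent is sum_{k>=1} 5 x^k / k = 5 * (-ln(1 - x)). Exponentiating:
PE(5x) = exp(-5 ln(1 - x)) = 1/(1 - x)^5.
By the negative binomial expansion, [x^n] 1/(1 - x)^5 = C(n + 4, 4).
For n = 16: C(20, 4) = 4845.

4845


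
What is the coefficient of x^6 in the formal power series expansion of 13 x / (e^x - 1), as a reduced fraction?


The exponential generating function for Bernoulli numbers is
x / (e^x - 1) = sum_{k>=0} B_k x^k / k!.
So the coefficient of x^6 in 13 x / (e^x - 1) is 13 B_6 / 6!.
Computing: B_6 = 1/42, 6! = 720, giving
13 * 1/42 / 720 = 13/30240.

13/30240


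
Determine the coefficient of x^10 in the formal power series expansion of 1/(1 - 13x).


The geometric series identity gives 1/(1 - c x) = sum_{k>=0} c^k x^k, so the coefficient of x^k is c^k.
Here c = 13 and k = 10.
Computing: 13^10 = 137858491849

137858491849


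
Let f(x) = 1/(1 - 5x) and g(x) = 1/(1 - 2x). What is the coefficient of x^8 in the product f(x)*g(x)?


The coefficient of x^n in f*g is the Cauchy product: sum_{k=0}^{n} a^k * b^(n-k).
With a=5, b=2, n=8:
sum_{k=0}^{8} 5^k * 2^(8-k)
= 650871

650871


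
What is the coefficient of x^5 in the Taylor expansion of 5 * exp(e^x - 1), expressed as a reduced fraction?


exp(e^x - 1) = sum_{k>=0} Bell_k x^k / k!, where Bell_k is the k-th Bell number.
So the coefficient of x^5 is 5 * Bell_5 / 5!.
Computing: Bell_5 = 52 and 5! = 120, giving
5 * 52/120 = 13/6.

13/6


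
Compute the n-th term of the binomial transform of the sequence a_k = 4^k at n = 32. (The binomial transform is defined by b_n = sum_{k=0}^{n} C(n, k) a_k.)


With a_k = 4^k, b_n = sum_{k=0}^{n} C(n, k) 4^k = (1 + 4)^n by the binomial theorem.
For n = 32: (1 + 4)^32 = 5^32 = 23283064365386962890625.

23283064365386962890625


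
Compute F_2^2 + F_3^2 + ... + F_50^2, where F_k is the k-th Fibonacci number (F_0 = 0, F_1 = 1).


There is a standard identity sum_{k=0}^{N} F_k^2 = F_N * F_{N+1} (proved inductively from the telescoping relation F_k^2 = F_k F_{k+1} - F_{k-1} F_k). Then
sum_{k=2}^{50} F_k^2 = F_50 F_51 - F_1 F_2.
Computing: F_50 = 12586269025, F_51 = 20365011074, F_1 = 1, F_2 = 1.
Sum = 12586269025 * 20365011074 - 1 * 1 = 256319508074468182849.

256319508074468182849


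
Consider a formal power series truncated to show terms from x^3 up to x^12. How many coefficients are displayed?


From x^3 to x^12 inclusive, the count is 12 - 3 + 1 = 10.

10


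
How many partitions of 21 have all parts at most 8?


Using the generating function (1-x)^(-1)(1-x^2)^(-1)...(1-x^8)^(-1),
the coefficient of x^21 counts these restricted partitions.
Result = 525

525


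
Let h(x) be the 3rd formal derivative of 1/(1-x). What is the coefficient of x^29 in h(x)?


Differentiating 3 times: d^3/dx^3 [1/(1-x)] = 3!/(1-x)^4.
The expansion 1/(1-x)^4 = sum_{k>=0} C(k+3, 3) x^k, so the coefficient of x^n in 3!/(1-x)^4 is 3! * C(n+3, 3).
For n = 29: 6 * C(32, 3) = 6 * 4960 = 29760

29760


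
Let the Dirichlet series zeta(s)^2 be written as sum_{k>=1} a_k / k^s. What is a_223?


The Dirichlet convolution of the constant function 1 with itself gives (1 * 1)(k) = sum_{d | k} 1 = d(k), the number of positive divisors of k.
Since zeta(s) = sum_{k>=1} 1/k^s, we have zeta(s)^2 = sum_{k>=1} d(k)/k^s, so a_k = d(k).
For k = 223: the divisors are 1, 223.
Count = 2.

2


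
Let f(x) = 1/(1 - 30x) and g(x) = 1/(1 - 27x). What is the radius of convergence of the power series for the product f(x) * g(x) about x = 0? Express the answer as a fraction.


The radius of 1/(1 - 30x) is 1/30 (nearest singularity at x = 1/30), and the radius of 1/(1 - 27x) is 1/27.
The product f(x)*g(x) = 1/((1 - 30x)(1 - 27x)) has singularities at both 1/30 and 1/27, so its radius of convergence is the distance to the nearest one:
min(1/30, 1/27) = 1/30.

1/30


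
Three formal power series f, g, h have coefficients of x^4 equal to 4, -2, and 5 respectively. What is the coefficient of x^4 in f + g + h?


Series addition is componentwise:
4 + -2 + 5
= 7

7


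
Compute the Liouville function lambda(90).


The Liouville function is lambda(k) = (-1)^Omega(k), where Omega(k) counts the prime factors of k with multiplicity.
Factoring: 90 = 2 * 3 * 3 * 5, so Omega(90) = 4.
lambda(90) = (-1)^4 = 1.

1


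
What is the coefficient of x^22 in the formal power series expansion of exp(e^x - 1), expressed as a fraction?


exp(e^x - 1) is the exponential generating function for the Bell numbers Bell_k: exp(e^x - 1) = sum_{k>=0} Bell_k x^k / k!.
So the coefficient of x^22 in exp(e^x - 1) is Bell_22 / 22!.
Computing: Bell_22 = 4506715738447323 and 22! = 1124000727777607680000, giving
4506715738447323/1124000727777607680000 = 88366975263673/22039229956423680000.

88366975263673/22039229956423680000
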